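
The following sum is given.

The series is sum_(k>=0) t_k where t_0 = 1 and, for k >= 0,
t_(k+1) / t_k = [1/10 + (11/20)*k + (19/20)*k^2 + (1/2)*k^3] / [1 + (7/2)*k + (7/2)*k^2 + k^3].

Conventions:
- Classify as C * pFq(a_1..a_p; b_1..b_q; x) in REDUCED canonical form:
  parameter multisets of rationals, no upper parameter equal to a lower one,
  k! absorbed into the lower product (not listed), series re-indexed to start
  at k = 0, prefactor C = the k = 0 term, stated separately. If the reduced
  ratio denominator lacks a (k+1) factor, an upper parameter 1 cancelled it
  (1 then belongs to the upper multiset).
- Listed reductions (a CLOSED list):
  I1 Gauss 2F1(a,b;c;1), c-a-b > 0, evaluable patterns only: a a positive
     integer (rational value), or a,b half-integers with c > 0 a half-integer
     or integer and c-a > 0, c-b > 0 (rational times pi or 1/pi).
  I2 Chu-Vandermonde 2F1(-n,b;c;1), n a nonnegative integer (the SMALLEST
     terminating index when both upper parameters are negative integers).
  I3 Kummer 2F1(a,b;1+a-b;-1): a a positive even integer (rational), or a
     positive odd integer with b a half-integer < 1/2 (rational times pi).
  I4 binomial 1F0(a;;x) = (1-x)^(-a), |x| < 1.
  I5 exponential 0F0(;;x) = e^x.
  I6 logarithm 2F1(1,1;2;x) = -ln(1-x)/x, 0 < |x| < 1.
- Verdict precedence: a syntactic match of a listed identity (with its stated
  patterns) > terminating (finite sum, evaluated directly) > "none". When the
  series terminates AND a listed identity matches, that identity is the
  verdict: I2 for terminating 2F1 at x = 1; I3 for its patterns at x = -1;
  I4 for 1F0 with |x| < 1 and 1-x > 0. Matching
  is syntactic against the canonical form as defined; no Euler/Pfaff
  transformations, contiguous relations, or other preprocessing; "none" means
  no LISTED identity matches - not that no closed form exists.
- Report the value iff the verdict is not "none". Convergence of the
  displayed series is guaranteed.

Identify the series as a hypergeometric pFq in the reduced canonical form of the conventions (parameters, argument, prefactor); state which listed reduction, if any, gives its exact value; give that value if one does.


Structural cue: t_0 being 1, the expanded ratio factors over Q; C = 1, x = 1/2, roots give parameters.
Consecutive-term ratio: r(k) = (1/2) * (k+2/5) (k+1) / [(k+2) (k+1)] - rational in k. x = (1/2); t_0 = 1; negate the roots.

The series (x = 1/2) is 2F1: upper {2/5, 1}, lower {2}, prefactor 1. Verdict: none (x = 1/2): each listed identity misses the multisets {2/5, 1} ; {2}.


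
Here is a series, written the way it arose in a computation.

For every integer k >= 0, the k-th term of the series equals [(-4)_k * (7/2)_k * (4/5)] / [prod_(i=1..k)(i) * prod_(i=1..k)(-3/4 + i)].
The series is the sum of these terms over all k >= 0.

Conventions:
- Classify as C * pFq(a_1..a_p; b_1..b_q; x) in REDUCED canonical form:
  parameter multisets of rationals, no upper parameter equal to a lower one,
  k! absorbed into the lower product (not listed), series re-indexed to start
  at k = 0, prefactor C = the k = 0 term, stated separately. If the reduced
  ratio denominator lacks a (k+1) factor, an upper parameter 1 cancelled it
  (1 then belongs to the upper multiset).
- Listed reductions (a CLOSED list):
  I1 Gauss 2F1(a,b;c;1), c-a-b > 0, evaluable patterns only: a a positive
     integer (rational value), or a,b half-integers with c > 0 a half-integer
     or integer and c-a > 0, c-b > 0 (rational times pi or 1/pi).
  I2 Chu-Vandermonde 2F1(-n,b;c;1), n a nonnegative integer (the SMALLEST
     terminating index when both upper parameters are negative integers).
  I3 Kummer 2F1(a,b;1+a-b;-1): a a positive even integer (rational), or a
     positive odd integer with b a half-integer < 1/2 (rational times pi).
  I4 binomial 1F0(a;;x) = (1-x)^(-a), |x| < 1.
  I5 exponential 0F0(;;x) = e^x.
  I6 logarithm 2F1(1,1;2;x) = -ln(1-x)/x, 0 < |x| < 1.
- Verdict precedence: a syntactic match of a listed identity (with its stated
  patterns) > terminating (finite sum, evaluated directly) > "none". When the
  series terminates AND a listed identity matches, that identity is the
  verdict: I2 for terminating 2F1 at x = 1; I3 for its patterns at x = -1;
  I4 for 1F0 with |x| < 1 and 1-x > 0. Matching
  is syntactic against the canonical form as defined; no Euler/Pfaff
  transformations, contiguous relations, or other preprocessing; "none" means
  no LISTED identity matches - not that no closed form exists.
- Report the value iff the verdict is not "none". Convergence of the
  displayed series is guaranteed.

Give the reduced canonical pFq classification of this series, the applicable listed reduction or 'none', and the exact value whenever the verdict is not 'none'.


At argument 1: a 2F1 with upper {-4, 7/2}, lower {1/4}, scaled by C = 4/5. Verdict at x = 1: the Chu-Vandermonde identity I2 matches (terminating 2F1 at x = 1 with n = 4, b = 7/2, c = 1/4). Hence: 4/5.

Structural cue: t_0 = 4/5 here, and the lower running product (C = 4/5, x = 1) is a rising factorial.
Ratio: r(k) = 1 * (k-4) (k+7/2) / [(k+1/4) (k+1)] - rational in k, leading ratio 1; with t_0 = 4/5, classification follows.


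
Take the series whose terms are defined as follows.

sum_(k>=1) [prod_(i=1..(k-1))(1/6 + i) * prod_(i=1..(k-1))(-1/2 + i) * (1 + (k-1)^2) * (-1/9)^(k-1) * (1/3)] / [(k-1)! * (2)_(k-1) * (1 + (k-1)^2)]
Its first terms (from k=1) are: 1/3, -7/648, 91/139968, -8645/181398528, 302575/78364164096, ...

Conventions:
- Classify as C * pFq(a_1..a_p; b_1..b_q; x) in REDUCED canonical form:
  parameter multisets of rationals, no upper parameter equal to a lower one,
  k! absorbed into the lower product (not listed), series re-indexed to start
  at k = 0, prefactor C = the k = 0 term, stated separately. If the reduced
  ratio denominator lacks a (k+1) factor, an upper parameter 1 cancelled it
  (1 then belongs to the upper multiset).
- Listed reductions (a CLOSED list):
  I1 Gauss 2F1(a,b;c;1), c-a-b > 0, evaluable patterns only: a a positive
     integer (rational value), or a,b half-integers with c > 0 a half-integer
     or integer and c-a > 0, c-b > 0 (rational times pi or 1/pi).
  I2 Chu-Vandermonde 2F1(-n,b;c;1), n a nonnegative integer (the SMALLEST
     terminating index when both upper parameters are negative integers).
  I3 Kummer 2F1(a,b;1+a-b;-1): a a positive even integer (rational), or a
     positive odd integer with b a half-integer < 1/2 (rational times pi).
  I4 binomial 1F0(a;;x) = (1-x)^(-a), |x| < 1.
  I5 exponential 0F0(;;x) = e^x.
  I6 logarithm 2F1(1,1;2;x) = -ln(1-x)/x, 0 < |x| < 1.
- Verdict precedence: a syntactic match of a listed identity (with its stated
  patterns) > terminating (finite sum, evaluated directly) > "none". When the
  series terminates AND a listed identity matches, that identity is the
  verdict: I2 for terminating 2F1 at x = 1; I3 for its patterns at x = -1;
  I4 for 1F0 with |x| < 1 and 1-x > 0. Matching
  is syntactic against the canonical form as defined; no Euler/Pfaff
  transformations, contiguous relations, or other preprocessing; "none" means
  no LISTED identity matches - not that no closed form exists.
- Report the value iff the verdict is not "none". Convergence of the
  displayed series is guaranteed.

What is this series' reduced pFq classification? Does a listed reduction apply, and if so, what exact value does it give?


Key step: t_0 being 1/3, striking the common factor k^2 + 1 reduces the term (C = 1/3).
Adjacent-term ratio: r(k) = (-1/9) * (k+1/2) (k+7/6) / [(k+2) (k+1)] - rational; roots negated = parameters, x = (-1/9), C = 1/3.

Canonical form: C = 1/3 times 2F1 with upper {1/2, 7/6}, lower {2}, x = -1/9. Verdict: none. Every listed pattern misses the 2F1 form at -1/9, upper {1/2, 7/6}.


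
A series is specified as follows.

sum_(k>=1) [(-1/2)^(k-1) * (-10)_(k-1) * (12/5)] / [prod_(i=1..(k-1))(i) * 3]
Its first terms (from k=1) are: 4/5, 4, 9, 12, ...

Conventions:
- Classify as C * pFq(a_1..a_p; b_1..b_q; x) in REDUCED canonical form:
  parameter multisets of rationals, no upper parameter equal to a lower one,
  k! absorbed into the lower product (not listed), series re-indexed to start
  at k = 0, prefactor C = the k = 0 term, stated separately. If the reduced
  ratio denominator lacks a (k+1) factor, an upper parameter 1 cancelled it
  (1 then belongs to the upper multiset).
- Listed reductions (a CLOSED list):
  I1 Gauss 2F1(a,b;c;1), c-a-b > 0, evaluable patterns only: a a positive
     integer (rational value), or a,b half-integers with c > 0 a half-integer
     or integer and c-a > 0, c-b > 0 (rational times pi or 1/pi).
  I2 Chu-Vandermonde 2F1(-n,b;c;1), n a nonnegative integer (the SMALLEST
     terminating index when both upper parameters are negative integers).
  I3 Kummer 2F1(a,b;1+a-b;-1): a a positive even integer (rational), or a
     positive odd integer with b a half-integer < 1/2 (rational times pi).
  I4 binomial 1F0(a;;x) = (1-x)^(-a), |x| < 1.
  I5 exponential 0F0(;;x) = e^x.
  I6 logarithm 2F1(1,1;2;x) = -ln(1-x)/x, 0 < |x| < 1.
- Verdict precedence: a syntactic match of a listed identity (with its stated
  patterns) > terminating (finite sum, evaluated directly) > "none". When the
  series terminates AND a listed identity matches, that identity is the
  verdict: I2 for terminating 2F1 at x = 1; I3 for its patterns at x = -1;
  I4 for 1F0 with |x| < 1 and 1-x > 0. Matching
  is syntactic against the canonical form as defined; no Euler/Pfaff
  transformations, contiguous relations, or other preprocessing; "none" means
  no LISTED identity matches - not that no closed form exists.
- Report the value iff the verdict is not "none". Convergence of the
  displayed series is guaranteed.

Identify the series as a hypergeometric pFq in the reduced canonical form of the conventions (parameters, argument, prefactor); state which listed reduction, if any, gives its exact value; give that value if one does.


x = -1/2 here; the reduced form reads 1F0, upper {-10}, lower {-}, C = 4/5. Verdict: the I4 binomial reduction fires (the 1F0 binomial series: exponent 10, x = -1/2). Its exact value is 59049/1280.

Key observation: t_0 being 4/5, the product of the first k integers (C = 4/5, x = -1/2) is k!.
Ratio: r(k) = (-1/2) * (k-10) / [(k+1)] - poly over poly, x = (-1/2) from leading terms; C = 4/5 at k = 0.


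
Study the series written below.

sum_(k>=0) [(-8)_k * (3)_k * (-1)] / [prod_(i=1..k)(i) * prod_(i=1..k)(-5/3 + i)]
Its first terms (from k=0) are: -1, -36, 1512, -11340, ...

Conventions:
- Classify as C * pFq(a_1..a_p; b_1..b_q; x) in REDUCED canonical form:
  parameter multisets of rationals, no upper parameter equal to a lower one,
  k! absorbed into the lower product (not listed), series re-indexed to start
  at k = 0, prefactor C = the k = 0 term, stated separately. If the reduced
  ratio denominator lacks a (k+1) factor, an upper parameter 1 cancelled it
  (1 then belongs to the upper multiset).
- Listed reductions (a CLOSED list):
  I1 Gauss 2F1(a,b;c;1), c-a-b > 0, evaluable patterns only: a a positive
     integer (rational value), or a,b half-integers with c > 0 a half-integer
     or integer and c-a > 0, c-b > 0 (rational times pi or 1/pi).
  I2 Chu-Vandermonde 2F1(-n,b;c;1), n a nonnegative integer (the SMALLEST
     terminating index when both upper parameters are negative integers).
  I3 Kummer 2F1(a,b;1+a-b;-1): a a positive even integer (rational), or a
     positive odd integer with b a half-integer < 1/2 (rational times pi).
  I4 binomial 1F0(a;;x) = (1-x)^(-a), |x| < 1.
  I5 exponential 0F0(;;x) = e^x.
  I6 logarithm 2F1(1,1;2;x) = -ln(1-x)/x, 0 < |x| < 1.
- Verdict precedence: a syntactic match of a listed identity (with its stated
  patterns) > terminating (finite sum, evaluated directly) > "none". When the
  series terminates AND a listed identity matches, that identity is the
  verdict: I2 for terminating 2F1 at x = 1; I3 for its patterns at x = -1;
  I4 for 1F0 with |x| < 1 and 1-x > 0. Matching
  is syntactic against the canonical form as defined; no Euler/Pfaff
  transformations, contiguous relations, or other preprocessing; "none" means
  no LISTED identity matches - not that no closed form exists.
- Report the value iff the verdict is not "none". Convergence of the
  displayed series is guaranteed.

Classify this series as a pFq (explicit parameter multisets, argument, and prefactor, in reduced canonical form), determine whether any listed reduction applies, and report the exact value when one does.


Prefactor -1, argument 1: 2F1 with upper {-8, 3} over lower {-2/3}. Verdict at x = 1: Chu-Vandermonde (I2) matches (terminating 2F1 at x = 1 with n = 8, b = 3, c = -2/3). Value: 55/494.

Structural cue: t_0 = -1 here, and the product of the first k integers (C = -1, x = 1) is k!.
Ratio: r(k) = 1 * (k-8) (k+3) / [(k-2/3) (k+1)] - rational in k, leading ratio 1; with t_0 = -1, classification follows.


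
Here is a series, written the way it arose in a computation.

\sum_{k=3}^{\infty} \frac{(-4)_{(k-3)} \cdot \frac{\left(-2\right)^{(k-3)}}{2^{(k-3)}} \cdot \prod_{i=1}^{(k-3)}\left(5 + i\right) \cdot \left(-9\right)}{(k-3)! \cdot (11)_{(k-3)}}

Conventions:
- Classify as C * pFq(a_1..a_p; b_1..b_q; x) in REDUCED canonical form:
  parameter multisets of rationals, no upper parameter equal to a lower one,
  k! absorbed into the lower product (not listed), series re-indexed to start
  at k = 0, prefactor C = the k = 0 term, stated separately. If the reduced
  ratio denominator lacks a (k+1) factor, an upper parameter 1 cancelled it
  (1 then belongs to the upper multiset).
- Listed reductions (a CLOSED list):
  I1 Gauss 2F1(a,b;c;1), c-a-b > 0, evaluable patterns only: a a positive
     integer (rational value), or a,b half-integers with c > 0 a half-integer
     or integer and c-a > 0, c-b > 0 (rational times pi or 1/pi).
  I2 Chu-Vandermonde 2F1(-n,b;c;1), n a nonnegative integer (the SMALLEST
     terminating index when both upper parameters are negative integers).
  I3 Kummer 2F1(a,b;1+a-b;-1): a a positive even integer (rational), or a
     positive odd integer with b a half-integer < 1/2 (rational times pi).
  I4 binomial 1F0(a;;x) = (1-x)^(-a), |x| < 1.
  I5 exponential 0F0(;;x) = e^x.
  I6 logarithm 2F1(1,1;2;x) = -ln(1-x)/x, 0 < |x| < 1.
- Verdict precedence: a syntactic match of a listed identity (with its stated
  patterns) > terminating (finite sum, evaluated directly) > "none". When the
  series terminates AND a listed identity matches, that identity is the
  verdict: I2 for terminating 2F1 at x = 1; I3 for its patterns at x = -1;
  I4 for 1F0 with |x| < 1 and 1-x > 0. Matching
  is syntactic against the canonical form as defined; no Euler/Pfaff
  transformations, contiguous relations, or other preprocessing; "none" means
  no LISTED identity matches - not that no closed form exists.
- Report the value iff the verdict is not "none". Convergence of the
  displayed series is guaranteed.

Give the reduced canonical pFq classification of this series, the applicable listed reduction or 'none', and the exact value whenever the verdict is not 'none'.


The tell: t_0 being -9, the running product (C = -9, x = -1) telescopes to a rising factorial.
Ratio: r(k) = -1 * (k-4) (k+6) / [(k+11) (k+1)] ; factor over Q: parameters, x = -1, and C = -9.

At argument -1: a 2F1 with upper {-4, 6}, lower {11}, scaled by C = -9. Verdict: this is the Kummer evaluation I3 (x = -1; c = 11 equals 1+a-b for upper {-4, 6}: listed pattern). Sum: -54.


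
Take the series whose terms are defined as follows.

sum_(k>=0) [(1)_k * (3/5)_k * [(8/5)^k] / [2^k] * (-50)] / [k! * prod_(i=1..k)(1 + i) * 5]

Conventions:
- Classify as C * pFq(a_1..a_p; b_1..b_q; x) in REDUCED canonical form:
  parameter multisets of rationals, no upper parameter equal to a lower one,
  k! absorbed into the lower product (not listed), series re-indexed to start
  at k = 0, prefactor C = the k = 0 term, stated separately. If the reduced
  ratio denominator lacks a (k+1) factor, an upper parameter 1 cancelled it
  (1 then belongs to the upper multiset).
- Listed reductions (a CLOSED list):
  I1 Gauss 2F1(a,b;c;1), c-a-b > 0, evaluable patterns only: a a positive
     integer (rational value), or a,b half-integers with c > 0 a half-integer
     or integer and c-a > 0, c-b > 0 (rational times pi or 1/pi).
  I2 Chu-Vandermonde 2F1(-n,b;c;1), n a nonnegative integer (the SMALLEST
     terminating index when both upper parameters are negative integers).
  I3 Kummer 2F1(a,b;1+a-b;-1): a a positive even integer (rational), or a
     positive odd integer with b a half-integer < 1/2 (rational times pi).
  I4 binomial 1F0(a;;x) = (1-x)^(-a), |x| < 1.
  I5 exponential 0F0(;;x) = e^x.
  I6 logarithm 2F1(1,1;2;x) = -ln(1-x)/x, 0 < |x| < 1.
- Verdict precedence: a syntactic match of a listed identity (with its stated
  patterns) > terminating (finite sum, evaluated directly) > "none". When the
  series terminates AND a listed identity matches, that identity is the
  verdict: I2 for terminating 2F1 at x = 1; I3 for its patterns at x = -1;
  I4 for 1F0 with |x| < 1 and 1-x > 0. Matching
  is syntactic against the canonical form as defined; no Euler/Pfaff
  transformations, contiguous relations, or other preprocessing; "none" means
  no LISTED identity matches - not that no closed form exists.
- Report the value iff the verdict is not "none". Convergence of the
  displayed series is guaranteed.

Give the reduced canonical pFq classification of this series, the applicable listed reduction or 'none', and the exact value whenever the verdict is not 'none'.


First insight: with t_0 = -10, the two k-th powers (C = -10) combine into one argument.
Adjacent-term ratio: r(k) = (4/5) * (k+3/5) (k+1) / [(k+2) (k+1)] ; factor over Q: parameters, x = (4/5), and C = -10.

Prefactor -10, argument 4/5: 2F1 with upper {3/5, 1} over lower {2}. Verdict: none (x = 4/5): each listed identity misses the multisets {3/5, 1} ; {2}.


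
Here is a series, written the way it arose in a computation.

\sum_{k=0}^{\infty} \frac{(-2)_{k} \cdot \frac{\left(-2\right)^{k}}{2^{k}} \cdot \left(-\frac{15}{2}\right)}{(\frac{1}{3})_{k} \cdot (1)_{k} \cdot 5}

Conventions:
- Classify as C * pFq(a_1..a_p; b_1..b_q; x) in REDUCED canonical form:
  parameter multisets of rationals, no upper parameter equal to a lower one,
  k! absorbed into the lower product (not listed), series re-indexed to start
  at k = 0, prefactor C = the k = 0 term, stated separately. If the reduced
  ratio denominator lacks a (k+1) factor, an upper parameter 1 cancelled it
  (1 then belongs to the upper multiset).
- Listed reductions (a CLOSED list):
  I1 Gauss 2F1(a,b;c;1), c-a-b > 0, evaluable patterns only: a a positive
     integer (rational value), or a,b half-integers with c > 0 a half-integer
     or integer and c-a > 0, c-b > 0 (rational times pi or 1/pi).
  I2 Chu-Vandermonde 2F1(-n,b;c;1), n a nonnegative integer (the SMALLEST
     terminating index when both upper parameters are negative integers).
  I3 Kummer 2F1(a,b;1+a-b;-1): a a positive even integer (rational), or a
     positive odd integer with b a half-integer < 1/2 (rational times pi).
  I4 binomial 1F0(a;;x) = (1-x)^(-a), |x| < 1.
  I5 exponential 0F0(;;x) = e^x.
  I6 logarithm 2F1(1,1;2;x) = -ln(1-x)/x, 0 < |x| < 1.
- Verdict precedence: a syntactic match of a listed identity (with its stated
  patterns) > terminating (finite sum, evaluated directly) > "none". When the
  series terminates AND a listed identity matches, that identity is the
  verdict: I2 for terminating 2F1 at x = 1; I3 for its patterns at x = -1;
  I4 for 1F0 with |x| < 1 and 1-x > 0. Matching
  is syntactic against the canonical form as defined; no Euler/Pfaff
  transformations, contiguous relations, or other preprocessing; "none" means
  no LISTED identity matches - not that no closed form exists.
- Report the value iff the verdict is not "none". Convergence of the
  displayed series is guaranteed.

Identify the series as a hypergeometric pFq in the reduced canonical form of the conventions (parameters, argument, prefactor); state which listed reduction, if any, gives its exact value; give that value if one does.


Reduced: x = -1, 1F1, upper = {-2}, lower = {\frac{1}{3}}, C = -\frac{3}{2}. Verdict: terminating. With -2 upstairs the series is a 3-term polynomial sum; evaluated term by term. Its exact value is -\frac{111}{8}.

First insight: with t_0 = -\frac{3}{2}, the two k-th powers (prefactor -3/2) combine into one argument.
Adjacent-term ratio: r(k) = -1 * (k-2) / [(k+\frac{1}{3}) (k+1)] - rational; roots negated = parameters, x = -1, C = -\frac{3}{2}.


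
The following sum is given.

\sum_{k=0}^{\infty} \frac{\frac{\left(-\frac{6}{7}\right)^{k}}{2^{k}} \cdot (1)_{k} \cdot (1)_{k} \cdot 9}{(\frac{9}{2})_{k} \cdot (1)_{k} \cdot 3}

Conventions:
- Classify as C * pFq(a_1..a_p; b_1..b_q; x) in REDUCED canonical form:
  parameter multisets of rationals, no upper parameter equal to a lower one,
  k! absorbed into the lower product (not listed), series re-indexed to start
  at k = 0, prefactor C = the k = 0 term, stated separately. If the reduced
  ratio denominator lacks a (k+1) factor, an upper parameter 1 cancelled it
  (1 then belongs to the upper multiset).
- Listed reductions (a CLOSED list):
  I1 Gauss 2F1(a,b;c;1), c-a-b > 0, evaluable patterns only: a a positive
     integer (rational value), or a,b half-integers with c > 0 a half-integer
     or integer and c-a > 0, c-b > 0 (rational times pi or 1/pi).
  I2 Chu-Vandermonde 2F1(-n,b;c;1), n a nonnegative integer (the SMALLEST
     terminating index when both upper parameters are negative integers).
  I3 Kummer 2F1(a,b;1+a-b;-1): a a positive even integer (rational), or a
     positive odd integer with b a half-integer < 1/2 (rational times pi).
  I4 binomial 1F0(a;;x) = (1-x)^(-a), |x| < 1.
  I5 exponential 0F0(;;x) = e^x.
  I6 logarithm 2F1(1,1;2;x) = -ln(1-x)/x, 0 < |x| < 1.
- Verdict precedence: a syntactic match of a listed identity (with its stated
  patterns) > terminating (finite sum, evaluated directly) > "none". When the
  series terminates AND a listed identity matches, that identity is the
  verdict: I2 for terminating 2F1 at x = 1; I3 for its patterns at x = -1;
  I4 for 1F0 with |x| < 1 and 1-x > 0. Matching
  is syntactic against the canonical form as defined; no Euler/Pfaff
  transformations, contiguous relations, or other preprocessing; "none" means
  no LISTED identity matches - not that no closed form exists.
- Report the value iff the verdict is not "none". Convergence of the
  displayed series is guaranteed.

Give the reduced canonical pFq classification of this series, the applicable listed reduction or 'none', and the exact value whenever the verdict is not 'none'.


The tell: t_0 = 3 here, and the two k-th powers (C = 3) combine into one argument.
Ratio: r(k) = -\frac{3}{7} * (k+1) (k+1) / [(k+\frac{9}{2}) (k+1)] - rational in k, leading ratio -\frac{3}{7}; with t_0 = 3, classification follows.

Canonical form: C = 3 times 2F1 with upper {1, 1}, lower {\frac{9}{2}}, x = -\frac{3}{7}. Verdict: none. Every listed pattern misses the 2F1 form at -\frac{3}{7}, upper {1, 1}.


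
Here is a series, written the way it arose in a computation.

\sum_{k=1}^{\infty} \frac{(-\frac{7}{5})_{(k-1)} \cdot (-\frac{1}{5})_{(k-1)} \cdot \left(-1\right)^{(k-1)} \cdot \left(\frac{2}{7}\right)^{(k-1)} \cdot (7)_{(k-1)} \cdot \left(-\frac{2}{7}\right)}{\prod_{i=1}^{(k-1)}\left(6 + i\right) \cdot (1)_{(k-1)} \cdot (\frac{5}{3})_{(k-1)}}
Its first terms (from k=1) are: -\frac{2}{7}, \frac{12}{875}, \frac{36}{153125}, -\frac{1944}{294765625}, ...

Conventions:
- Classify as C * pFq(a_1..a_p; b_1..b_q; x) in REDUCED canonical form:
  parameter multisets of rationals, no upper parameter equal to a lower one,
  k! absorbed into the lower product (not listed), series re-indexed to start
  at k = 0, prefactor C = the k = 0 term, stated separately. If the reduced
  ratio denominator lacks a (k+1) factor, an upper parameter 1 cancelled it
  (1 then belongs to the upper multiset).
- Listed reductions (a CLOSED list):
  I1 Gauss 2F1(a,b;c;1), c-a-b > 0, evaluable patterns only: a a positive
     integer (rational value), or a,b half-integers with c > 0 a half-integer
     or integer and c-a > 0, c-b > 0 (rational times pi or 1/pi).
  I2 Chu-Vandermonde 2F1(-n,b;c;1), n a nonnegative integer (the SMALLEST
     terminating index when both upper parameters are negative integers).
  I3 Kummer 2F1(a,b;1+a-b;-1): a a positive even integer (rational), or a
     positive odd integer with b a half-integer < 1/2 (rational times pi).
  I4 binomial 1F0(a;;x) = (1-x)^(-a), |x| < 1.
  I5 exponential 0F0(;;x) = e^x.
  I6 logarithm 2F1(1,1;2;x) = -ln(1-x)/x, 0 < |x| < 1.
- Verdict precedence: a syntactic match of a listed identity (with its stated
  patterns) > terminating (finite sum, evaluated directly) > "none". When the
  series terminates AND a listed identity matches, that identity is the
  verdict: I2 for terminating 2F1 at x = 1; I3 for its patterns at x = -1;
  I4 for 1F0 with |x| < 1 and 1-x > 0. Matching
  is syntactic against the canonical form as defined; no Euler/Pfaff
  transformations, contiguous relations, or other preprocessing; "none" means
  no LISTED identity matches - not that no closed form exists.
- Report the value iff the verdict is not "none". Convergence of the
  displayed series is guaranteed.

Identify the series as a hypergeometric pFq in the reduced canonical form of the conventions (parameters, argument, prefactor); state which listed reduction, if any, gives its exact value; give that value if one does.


Reduced: x = -\frac{2}{7}, 2F1, upper = {-\frac{7}{5}, -\frac{1}{5}}, lower = {\frac{5}{3}}, C = -\frac{2}{7}. Verdict: none. Every listed pattern misses the 2F1 form at -\frac{2}{7}, upper {-\frac{7}{5}, -\frac{1}{5}}.

First insight: from the first term -\frac{2}{7}: the (-1)^k factor (prefactor -2/7) folds into the argument's sign.
Adjacent-term ratio: r(k) = -\frac{2}{7} * (k-\frac{7}{5}) (k-\frac{1}{5}) / [(k+\frac{5}{3}) (k+1)] - rational in k, leading ratio -\frac{2}{7}; with t_0 = -\frac{2}{7}, classification follows.


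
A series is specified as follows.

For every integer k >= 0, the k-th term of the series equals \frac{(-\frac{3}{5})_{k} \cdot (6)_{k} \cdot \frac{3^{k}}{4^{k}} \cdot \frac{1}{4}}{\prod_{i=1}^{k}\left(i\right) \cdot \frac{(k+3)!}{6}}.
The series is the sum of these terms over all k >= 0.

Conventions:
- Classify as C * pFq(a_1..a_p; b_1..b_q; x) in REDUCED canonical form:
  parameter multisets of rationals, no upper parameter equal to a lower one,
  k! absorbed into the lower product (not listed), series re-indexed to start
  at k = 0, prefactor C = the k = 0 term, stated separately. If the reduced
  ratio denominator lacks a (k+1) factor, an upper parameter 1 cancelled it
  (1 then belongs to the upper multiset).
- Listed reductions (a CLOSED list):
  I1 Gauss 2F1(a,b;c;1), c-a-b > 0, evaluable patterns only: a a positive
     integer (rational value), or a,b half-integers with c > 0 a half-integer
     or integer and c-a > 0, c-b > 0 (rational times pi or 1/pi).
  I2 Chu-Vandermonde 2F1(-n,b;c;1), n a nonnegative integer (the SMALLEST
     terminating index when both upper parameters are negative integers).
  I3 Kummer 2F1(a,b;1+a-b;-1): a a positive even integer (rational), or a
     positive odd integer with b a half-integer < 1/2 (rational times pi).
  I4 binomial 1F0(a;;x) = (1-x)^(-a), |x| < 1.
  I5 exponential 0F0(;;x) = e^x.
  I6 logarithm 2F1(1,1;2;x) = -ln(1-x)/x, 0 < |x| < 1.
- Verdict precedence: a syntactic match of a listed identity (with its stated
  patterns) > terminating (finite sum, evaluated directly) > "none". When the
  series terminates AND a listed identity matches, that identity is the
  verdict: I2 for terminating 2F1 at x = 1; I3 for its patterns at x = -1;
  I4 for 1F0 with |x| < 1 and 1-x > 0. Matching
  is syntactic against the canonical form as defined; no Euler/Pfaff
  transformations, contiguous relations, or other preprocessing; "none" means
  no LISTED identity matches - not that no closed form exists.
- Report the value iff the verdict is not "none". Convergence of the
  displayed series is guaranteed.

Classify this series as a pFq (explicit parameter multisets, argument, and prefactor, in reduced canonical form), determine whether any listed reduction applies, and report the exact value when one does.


The tell: x = \frac{3}{4} and the product of the first k integers (C = 1/4, x = 3/4) is k!.
Step ratio: r(k) = \frac{3}{4} * (k-\frac{3}{5}) (k+6) / [(k+4) (k+1)] - rational; roots negated = parameters, x = \frac{3}{4}, C = \frac{1}{4}.

At argument \frac{3}{4}: a 2F1 with upper {-\frac{3}{5}, 6}, lower {4}, scaled by C = \frac{1}{4}. Verdict: none - this 2F1 at x = \frac{3}{4} matches no listed pattern, and upper {-\frac{3}{5}, 6} holds no stopper.


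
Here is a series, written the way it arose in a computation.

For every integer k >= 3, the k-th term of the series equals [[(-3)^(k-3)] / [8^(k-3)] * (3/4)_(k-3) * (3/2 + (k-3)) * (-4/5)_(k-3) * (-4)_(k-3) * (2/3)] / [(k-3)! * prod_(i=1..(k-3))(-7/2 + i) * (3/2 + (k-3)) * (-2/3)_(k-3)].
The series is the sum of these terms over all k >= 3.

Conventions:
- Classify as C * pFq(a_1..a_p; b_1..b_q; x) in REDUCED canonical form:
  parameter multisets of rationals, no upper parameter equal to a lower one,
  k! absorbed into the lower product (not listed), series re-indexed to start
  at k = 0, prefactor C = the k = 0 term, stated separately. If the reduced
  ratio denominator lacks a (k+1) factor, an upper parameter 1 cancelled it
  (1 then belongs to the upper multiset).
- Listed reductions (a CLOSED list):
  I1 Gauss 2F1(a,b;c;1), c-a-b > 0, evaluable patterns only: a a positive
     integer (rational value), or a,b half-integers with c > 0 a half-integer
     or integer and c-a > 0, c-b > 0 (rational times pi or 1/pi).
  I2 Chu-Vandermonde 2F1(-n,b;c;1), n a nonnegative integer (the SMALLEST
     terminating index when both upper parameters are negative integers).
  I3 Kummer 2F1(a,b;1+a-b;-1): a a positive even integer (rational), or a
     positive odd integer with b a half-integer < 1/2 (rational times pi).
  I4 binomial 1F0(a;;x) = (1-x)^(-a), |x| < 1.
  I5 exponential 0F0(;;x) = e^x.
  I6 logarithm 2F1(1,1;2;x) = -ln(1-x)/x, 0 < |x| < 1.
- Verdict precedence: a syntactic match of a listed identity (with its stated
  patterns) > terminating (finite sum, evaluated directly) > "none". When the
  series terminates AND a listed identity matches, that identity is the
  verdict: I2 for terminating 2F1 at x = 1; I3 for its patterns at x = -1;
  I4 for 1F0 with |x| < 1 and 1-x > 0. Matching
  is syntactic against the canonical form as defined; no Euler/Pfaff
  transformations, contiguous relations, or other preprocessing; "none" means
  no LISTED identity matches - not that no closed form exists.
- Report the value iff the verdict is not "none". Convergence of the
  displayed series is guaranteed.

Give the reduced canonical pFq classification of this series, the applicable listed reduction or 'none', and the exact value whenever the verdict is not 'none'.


Prefactor 2/3, argument -3/8: 3F2 with upper {-4, -4/5, 3/4} over lower {-5/2, -2/3}. Verdict: terminating - upper parameter -4 makes this a finite sum (last index 4), evaluated exactly. Sum: 1925651/12288000.

First insight: x = (-3/8) and the two geometric factors (C = 2/3, x = -3/8) combine into one argument.
Ratio: r(k) = (-3/8) * (k-4) (k-4/5) (k+3/4) / [(k-5/2) (k-2/3) (k+1)] - rational; roots negated = parameters, x = (-3/8), C = 2/3.


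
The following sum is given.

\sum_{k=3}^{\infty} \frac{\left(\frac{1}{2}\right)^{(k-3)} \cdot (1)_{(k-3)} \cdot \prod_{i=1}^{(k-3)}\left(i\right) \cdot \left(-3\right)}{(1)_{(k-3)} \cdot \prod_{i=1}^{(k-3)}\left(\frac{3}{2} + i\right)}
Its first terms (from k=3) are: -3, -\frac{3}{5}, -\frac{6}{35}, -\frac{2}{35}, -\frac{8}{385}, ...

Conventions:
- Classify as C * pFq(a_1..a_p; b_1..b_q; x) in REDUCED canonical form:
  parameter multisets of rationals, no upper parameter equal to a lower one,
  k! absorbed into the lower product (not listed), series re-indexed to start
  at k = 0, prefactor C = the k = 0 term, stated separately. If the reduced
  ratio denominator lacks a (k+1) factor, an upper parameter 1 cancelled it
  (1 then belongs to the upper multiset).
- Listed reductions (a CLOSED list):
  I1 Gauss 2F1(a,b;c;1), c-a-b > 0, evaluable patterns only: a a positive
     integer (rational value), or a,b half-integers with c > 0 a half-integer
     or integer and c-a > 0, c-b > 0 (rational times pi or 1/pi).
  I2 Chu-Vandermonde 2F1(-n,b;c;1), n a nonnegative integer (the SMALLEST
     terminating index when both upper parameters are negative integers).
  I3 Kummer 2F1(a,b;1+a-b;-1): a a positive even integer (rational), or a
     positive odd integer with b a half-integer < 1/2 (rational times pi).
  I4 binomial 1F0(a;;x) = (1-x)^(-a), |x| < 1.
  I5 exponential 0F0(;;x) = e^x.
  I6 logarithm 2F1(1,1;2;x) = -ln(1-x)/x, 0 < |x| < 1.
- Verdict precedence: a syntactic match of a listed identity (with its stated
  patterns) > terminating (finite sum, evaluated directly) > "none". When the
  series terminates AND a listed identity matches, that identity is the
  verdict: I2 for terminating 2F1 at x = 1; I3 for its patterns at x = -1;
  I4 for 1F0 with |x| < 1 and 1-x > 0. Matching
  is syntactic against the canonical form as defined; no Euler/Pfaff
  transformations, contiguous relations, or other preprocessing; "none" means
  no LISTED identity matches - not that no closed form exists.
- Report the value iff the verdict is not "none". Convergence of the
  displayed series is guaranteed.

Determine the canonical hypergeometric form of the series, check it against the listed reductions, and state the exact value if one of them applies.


With C = -3: the canonical form is 2F1(1, 1; \frac{5}{2}; \frac{1}{2}). Verdict: none - at argument \frac{1}{2} the multisets {1, 1} ; {\frac{5}{2}} match no listed identity.

Key step: with t_0 = -3, the lower running product (C = -3) is a rising factorial.
Consecutive-term ratio: r(k) = \frac{1}{2} * (k+1) (k+1) / [(k+\frac{5}{2}) (k+1)] - rational; roots negated = parameters, x = \frac{1}{2}, C = -3.


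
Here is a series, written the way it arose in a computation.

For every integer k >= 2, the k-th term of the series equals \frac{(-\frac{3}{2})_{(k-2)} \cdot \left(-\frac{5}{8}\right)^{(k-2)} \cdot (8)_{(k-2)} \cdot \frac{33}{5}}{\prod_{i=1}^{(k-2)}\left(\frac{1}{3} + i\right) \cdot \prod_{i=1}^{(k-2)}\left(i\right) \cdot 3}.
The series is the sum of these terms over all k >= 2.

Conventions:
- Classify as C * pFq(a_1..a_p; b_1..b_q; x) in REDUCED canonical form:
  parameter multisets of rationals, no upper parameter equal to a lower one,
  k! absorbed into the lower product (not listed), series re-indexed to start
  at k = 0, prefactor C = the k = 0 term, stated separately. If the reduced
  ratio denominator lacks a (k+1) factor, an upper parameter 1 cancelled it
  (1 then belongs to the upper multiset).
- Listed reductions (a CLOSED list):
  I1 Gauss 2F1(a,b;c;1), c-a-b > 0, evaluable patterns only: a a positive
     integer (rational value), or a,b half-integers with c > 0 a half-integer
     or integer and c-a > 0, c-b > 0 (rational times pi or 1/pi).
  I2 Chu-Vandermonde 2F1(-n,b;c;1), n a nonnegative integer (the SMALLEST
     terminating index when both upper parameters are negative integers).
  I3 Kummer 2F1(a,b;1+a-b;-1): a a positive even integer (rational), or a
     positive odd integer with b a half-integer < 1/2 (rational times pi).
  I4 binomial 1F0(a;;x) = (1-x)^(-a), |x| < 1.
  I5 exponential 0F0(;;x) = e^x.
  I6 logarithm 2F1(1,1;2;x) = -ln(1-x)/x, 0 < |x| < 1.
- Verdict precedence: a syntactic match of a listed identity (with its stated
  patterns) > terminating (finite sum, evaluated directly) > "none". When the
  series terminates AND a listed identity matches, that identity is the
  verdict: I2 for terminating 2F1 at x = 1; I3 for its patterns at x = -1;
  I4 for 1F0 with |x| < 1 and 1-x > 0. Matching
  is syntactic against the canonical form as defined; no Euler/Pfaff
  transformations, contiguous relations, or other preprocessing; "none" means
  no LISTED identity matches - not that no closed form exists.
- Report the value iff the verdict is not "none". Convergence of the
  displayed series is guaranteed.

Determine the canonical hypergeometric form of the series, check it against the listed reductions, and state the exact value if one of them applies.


The series (x = -\frac{5}{8}) is 2F1: upper {-\frac{3}{2}, 8}, lower {\frac{4}{3}}, prefactor \frac{11}{5}. Verdict: none. Every listed pattern misses the 2F1 form at -\frac{5}{8}, upper {-\frac{3}{2}, 8}.

Key step: t_0 being \frac{11}{5}, the lower running product (C = 11/5) is a rising factorial.
Adjacent-term ratio: r(k) = -\frac{5}{8} * (k-\frac{3}{2}) (k+8) / [(k+\frac{4}{3}) (k+1)] - poly over poly, x = -\frac{5}{8} from leading terms; C = \frac{11}{5} at k = 0.


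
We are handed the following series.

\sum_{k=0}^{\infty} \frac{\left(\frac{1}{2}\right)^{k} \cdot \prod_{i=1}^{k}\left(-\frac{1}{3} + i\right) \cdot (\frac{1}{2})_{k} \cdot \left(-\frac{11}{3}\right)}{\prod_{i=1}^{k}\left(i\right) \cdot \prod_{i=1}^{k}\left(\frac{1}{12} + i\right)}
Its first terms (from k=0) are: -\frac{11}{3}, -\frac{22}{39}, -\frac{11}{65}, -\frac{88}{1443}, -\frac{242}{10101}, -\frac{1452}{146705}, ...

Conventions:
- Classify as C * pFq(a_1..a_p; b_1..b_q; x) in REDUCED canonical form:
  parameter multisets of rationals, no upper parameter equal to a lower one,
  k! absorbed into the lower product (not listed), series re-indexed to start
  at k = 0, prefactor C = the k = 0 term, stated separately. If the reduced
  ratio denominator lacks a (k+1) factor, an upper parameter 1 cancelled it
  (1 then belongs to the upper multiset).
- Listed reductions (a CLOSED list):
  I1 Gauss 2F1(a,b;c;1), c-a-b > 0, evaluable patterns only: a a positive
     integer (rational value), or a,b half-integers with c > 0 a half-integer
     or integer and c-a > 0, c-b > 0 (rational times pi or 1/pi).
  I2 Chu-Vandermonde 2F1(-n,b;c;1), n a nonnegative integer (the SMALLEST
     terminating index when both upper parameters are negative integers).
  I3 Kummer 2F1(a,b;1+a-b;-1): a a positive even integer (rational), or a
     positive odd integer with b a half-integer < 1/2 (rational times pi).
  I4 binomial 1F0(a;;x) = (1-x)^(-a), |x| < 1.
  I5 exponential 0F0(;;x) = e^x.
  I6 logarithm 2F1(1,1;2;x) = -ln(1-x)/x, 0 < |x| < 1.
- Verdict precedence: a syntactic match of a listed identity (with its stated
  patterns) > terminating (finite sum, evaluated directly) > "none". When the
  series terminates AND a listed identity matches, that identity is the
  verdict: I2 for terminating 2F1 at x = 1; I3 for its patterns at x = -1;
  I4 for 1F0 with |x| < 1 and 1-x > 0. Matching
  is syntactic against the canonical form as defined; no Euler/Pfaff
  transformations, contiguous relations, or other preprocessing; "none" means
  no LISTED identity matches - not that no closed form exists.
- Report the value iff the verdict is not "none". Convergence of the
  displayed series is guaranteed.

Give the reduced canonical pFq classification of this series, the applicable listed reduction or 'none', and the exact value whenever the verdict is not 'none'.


Classification (C = -\frac{11}{3}): 2F1 with upper {\frac{1}{2}, \frac{2}{3}}, lower {\frac{13}{12}}, argument x = \frac{1}{2}. Verdict: none - this 2F1 at x = \frac{1}{2} matches no listed pattern, and upper {\frac{1}{2}, \frac{2}{3}} holds no stopper.

The tell: x = \frac{1}{2} and the running product (C = -11/3) telescopes to a rising factorial.
Term ratio: r(k) = \frac{1}{2} * (k+\frac{1}{2}) (k+\frac{2}{3}) / [(k+\frac{13}{12}) (k+1)] - rational; roots negated = parameters, x = \frac{1}{2}, C = -\frac{11}{3}.


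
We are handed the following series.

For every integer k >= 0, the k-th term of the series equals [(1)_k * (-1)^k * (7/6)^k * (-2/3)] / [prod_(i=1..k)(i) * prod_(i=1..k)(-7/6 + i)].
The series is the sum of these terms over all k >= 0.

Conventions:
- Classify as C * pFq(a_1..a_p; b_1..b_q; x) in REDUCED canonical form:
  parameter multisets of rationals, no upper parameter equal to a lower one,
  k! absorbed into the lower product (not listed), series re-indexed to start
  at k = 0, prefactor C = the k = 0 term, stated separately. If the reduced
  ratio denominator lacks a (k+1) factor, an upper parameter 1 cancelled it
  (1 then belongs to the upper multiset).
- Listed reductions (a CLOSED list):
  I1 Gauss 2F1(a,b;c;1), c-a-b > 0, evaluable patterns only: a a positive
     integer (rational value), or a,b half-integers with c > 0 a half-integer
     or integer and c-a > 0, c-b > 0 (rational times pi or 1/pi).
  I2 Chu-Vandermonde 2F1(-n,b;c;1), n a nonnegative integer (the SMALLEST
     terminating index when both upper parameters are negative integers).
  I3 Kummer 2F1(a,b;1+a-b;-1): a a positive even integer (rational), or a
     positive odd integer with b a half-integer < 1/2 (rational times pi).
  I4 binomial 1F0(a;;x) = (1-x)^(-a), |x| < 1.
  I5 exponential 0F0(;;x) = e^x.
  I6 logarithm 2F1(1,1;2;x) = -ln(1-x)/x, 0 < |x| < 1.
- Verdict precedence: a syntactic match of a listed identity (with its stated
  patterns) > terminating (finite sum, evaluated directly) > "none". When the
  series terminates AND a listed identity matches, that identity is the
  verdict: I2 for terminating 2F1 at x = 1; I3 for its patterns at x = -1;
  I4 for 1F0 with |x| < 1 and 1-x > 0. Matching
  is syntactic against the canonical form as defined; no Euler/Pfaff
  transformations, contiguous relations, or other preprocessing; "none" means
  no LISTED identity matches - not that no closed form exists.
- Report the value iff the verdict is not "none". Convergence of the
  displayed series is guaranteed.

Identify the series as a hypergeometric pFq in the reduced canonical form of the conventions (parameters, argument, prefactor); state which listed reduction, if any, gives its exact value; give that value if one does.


Classification (C = -2/3): 1F1 with upper {1}, lower {-1/6}, argument x = -7/6. Verdict: none (x = -7/6): each listed identity misses the multisets {1} ; {-1/6}.

The tell: with t_0 = -2/3, the lower running product (C = -2/3) is a rising factorial.
Adjacent-term ratio: r(k) = (-7/6) * (k+1) / [(k-1/6) (k+1)] - rational in k. x = (-7/6); t_0 = -2/3; negate the roots.
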